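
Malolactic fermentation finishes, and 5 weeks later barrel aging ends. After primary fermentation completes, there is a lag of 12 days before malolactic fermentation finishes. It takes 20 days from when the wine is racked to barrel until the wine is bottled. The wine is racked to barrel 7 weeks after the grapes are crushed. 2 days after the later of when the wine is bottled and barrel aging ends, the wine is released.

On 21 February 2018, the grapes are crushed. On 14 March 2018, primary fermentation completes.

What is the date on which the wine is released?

The grapes are crushed: Feb 21, 2018.
The wine is racked to barrel: Feb 21, 2018 + 7 weeks = Apr 11, 2018.
The wine is bottled: Apr 11, 2018 + 20 days = May 1, 2018.
Primary fermentation completes: Mar 14, 2018.
Malolactic fermentation finishes: Mar 14, 2018 + 12 days = Mar 26, 2018.
Barrel aging ends: Mar 26, 2018 + 5 weeks = Apr 30, 2018.
Both prerequisites met — the wine is bottled (May 1, 2018), barrel aging ends (Apr 30, 2018); the later is May 1, 2018.
The wine is released: May 1, 2018 + 2 days = May 3, 2018.

3 May 2018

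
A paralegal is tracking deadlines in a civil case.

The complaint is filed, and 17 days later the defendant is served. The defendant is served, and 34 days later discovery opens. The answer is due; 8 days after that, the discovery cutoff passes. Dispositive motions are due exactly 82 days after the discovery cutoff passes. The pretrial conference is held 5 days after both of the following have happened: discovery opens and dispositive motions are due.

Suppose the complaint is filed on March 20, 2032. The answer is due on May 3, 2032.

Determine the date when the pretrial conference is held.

August 6, 2032

The complaint is filed: Mar 20, 2032.
The defendant is served: Mar 20, 2032 + 17 days = Apr 6, 2032.
Discovery opens: Apr 6, 2032 + 34 days = May 10, 2032.
The answer is due: May 3, 2032.
The discovery cutoff passes: May 3, 2032 + 8 days = May 11, 2032.
Dispositive motions are due: May 11, 2032 + 82 days = Aug 1, 2032.
Both prerequisites met — discovery opens (May 10, 2032), dispositive motions are due (Aug 1, 2032); the later is Aug 1, 2032.
The pretrial conference is held: Aug 1, 2032 + 5 days = Aug 6, 2032.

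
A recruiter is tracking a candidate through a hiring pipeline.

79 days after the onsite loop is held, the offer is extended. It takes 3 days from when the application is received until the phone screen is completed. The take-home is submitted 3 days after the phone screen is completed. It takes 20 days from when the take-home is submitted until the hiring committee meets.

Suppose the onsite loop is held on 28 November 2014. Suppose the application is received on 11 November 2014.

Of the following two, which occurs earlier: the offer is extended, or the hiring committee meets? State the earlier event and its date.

The onsite loop is held: Nov 28, 2014.
The offer is extended: Nov 28, 2014 + 79 days = Feb 15, 2015.
The application is received: Nov 11, 2014.
The phone screen is completed: Nov 11, 2014 + 3 days = Nov 14, 2014.
The take-home is submitted: Nov 14, 2014 + 3 days = Nov 17, 2014.
The hiring committee meets: Nov 17, 2014 + 20 days = Dec 7, 2014.
Comparing: the offer is extended on Feb 15, 2015 vs the hiring committee meets on Dec 7, 2014. Earlier: the hiring committee meets.

The hiring committee meets — 7 December 2014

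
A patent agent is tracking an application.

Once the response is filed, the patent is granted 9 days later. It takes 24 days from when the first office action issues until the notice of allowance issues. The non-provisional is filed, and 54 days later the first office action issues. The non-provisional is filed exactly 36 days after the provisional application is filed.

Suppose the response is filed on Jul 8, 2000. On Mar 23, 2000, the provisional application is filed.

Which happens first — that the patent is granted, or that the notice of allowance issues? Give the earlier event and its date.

The notice of allowance issues — Jul 15, 2000

The response is filed: Jul 8, 2000.
The patent is granted: Jul 8, 2000 + 9 days = Jul 17, 2000.
The provisional application is filed: Mar 23, 2000.
The non-provisional is filed: Mar 23, 2000 + 36 days = Apr 28, 2000.
The first office action issues: Apr 28, 2000 + 54 days = Jun 21, 2000.
The notice of allowance issues: Jun 21, 2000 + 24 days = Jul 15, 2000.
Comparing: the patent is granted on Jul 17, 2000 vs the notice of allowance issues on Jul 15, 2000. Earlier: the notice of allowance issues.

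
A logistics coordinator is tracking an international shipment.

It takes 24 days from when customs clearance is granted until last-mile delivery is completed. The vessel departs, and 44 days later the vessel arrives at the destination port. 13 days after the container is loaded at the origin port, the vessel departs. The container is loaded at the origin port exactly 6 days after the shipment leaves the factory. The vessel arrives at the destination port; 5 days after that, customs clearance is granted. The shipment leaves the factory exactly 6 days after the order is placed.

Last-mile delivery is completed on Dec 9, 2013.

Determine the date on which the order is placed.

Sep 2, 2013

Last-mile delivery is completed: Dec 9, 2013.
Customs clearance is granted: Dec 9, 2013 − 24 days = Nov 15, 2013.
The vessel arrives at the destination port: Nov 15, 2013 − 5 days = Nov 10, 2013.
The vessel departs: Nov 10, 2013 − 44 days = Sep 27, 2013.
The container is loaded at the origin port: Sep 27, 2013 − 13 days = Sep 14, 2013.
The shipment leaves the factory: Sep 14, 2013 − 6 days = Sep 8, 2013.
The order is placed: Sep 8, 2013 − 6 days = Sep 2, 2013.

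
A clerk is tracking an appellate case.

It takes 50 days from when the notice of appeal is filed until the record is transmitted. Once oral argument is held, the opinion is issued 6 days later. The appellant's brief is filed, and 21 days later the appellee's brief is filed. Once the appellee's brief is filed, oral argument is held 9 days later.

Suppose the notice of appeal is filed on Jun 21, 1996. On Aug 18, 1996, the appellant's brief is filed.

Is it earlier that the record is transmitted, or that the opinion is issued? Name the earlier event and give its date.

The notice of appeal is filed: Jun 21, 1996.
The record is transmitted: Jun 21, 1996 + 50 days = Aug 10, 1996.
The appellant's brief is filed: Aug 18, 1996.
The appellee's brief is filed: Aug 18, 1996 + 21 days = Sep 8, 1996.
Oral argument is held: Sep 8, 1996 + 9 days = Sep 17, 1996.
The opinion is issued: Sep 17, 1996 + 6 days = Sep 23, 1996.
Comparing: the record is transmitted on Aug 10, 1996 vs the opinion is issued on Sep 23, 1996. Earlier: the record is transmitted.

The record is transmitted — Aug 10, 1996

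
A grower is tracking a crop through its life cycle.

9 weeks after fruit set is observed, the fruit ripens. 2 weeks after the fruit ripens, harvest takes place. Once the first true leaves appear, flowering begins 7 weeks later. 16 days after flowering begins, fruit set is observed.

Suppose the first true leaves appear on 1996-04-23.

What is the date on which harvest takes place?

1996-09-12

The first true leaves appear: Apr 23, 1996.
Flowering begins: Apr 23, 1996 + 7 weeks = Jun 11, 1996.
Fruit set is observed: Jun 11, 1996 + 16 days = Jun 27, 1996.
The fruit ripens: Jun 27, 1996 + 9 weeks = Aug 29, 1996.
Harvest takes place: Aug 29, 1996 + 2 weeks = Sep 12, 1996.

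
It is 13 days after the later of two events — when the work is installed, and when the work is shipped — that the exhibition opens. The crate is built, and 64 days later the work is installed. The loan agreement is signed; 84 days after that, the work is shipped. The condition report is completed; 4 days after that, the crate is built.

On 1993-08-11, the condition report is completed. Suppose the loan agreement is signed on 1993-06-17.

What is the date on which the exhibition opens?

1993-10-31

The condition report is completed: Aug 11, 1993.
The crate is built: Aug 11, 1993 + 4 days = Aug 15, 1993.
The work is installed: Aug 15, 1993 + 64 days = Oct 18, 1993.
The loan agreement is signed: Jun 17, 1993.
The work is shipped: Jun 17, 1993 + 84 days = Sep 9, 1993.
Both prerequisites met — the work is installed (Oct 18, 1993), the work is shipped (Sep 9, 1993); the later is Oct 18, 1993.
The exhibition opens: Oct 18, 1993 + 13 days = Oct 31, 1993.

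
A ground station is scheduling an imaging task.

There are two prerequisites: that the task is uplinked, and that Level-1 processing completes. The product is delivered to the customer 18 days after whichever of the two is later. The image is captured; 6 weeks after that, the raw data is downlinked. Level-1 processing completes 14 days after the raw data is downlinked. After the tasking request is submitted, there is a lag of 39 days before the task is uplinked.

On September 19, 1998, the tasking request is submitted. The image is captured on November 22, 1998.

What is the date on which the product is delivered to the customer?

February 4, 1999

The tasking request is submitted: Sep 19, 1998.
The task is uplinked: Sep 19, 1998 + 39 days = Oct 28, 1998.
The image is captured: Nov 22, 1998.
The raw data is downlinked: Nov 22, 1998 + 6 weeks = Jan 3, 1999.
Level-1 processing completes: Jan 3, 1999 + 14 days = Jan 17, 1999.
Both prerequisites met — the task is uplinked (Oct 28, 1998), Level-1 processing completes (Jan 17, 1999); the later is Jan 17, 1999.
The product is delivered to the customer: Jan 17, 1999 + 18 days = Feb 4, 1999.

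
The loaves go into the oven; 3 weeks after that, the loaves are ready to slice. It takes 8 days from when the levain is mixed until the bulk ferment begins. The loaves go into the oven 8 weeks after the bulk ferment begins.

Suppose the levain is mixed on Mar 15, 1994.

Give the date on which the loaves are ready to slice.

Jun 8, 1994

The levain is mixed: Mar 15, 1994.
The bulk ferment begins: Mar 15, 1994 + 8 days = Mar 23, 1994.
The loaves go into the oven: Mar 23, 1994 + 8 weeks = May 18, 1994.
The loaves are ready to slice: May 18, 1994 + 3 weeks = Jun 8, 1994.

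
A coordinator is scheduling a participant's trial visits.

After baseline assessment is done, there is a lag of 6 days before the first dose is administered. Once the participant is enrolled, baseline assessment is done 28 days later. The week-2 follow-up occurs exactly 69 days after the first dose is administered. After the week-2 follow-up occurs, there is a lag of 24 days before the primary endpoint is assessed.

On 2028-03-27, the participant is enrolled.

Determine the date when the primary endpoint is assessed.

2028-08-01

The participant is enrolled: Mar 27, 2028.
Baseline assessment is done: Mar 27, 2028 + 28 days = Apr 24, 2028.
The first dose is administered: Apr 24, 2028 + 6 days = Apr 30, 2028.
The week-2 follow-up occurs: Apr 30, 2028 + 69 days = Jul 8, 2028.
The primary endpoint is assessed: Jul 8, 2028 + 24 days = Aug 1, 2028.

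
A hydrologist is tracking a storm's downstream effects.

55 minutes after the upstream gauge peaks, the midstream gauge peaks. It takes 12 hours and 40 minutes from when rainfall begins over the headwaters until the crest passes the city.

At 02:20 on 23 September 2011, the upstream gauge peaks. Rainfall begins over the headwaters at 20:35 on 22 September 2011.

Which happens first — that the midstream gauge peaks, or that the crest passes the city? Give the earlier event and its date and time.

The upstream gauge peaks: 02:20 Sep 23, 2011.
The midstream gauge peaks: 02:20 Sep 23, 2011 + 55m = 03:15 Sep 23, 2011.
Rainfall begins over the headwaters: 20:35 Sep 22, 2011.
The crest passes the city: 20:35 Sep 22, 2011 + 12h40m = 09:15 Sep 23, 2011.
Comparing: the midstream gauge peaks at 03:15 Sep 23, 2011 vs the crest passes the city at 09:15 Sep 23, 2011. Earlier: the midstream gauge peaks.

The midstream gauge peaks — 03:15 on 23 September 2011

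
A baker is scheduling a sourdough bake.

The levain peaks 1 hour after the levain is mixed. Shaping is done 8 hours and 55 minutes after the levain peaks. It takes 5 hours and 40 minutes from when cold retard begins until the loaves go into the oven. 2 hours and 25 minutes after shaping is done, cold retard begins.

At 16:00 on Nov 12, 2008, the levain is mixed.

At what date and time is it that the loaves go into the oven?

The levain is mixed: 16:00 Nov 12, 2008.
The levain peaks: 16:00 Nov 12, 2008 + 1h = 17:00 Nov 12, 2008.
Shaping is done: 17:00 Nov 12, 2008 + 8h55m = 01:55 Nov 13, 2008.
Cold retard begins: 01:55 Nov 13, 2008 + 2h25m = 04:20 Nov 13, 2008.
The loaves go into the oven: 04:20 Nov 13, 2008 + 5h40m = 10:00 Nov 13, 2008.

10:00 on Nov 13, 2008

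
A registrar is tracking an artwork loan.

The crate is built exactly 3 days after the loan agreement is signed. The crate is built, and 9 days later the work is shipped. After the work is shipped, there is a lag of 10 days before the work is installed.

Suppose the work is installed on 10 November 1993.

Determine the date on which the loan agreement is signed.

19 October 1993

The work is installed: Nov 10, 1993.
The work is shipped: Nov 10, 1993 − 10 days = Oct 31, 1993.
The crate is built: Oct 31, 1993 − 9 days = Oct 22, 1993.
The loan agreement is signed: Oct 22, 1993 − 3 days = Oct 19, 1993.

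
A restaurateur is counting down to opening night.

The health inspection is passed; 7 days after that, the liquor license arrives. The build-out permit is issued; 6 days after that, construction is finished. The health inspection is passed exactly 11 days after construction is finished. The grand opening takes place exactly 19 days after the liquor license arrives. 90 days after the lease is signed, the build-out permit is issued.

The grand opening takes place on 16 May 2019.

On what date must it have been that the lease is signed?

The grand opening takes place: May 16, 2019.
The liquor license arrives: May 16, 2019 − 19 days = Apr 27, 2019.
The health inspection is passed: Apr 27, 2019 − 7 days = Apr 20, 2019.
Construction is finished: Apr 20, 2019 − 11 days = Apr 9, 2019.
The build-out permit is issued: Apr 9, 2019 − 6 days = Apr 3, 2019.
The lease is signed: Apr 3, 2019 − 90 days = Jan 3, 2019.

3 January 2019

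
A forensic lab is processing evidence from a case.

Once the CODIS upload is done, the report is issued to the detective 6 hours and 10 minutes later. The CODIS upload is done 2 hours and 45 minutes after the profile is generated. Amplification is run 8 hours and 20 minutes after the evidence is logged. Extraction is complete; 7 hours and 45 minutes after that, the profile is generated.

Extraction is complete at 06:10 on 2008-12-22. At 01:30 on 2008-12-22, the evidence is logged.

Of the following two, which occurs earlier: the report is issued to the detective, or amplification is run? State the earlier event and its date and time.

Amplification is run — 09:50 on 2008-12-22

Extraction is complete: 06:10 Dec 22, 2008.
The profile is generated: 06:10 Dec 22, 2008 + 7h45m = 13:55 Dec 22, 2008.
The CODIS upload is done: 13:55 Dec 22, 2008 + 2h45m = 16:40 Dec 22, 2008.
The report is issued to the detective: 16:40 Dec 22, 2008 + 6h10m = 22:50 Dec 22, 2008.
The evidence is logged: 01:30 Dec 22, 2008.
Amplification is run: 01:30 Dec 22, 2008 + 8h20m = 09:50 Dec 22, 2008.
Comparing: the report is issued to the detective at 22:50 Dec 22, 2008 vs amplification is run at 09:50 Dec 22, 2008. Earlier: amplification is run.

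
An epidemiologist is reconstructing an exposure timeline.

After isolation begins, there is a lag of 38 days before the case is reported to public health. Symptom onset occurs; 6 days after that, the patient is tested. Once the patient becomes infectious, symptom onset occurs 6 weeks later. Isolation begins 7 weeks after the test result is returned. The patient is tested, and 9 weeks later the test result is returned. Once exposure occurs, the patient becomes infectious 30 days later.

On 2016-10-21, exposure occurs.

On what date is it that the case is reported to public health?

2017-06-06

Exposure occurs: Oct 21, 2016.
The patient becomes infectious: Oct 21, 2016 + 30 days = Nov 20, 2016.
Symptom onset occurs: Nov 20, 2016 + 6 weeks = Jan 1, 2017.
The patient is tested: Jan 1, 2017 + 6 days = Jan 7, 2017.
The test result is returned: Jan 7, 2017 + 9 weeks = Mar 11, 2017.
Isolation begins: Mar 11, 2017 + 7 weeks = Apr 29, 2017.
The case is reported to public health: Apr 29, 2017 + 38 days = Jun 6, 2017.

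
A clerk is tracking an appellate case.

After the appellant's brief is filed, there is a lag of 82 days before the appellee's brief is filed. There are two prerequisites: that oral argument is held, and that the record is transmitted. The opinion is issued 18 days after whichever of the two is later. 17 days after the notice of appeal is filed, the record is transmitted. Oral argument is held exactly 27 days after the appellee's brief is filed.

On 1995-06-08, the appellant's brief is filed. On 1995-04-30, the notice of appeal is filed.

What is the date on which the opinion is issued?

The appellant's brief is filed: Jun 8, 1995.
The appellee's brief is filed: Jun 8, 1995 + 82 days = Aug 29, 1995.
Oral argument is held: Aug 29, 1995 + 27 days = Sep 25, 1995.
The notice of appeal is filed: Apr 30, 1995.
The record is transmitted: Apr 30, 1995 + 17 days = May 17, 1995.
Both prerequisites met — oral argument is held (Sep 25, 1995), the record is transmitted (May 17, 1995); the later is Sep 25, 1995.
The opinion is issued: Sep 25, 1995 + 18 days = Oct 13, 1995.

1995-10-13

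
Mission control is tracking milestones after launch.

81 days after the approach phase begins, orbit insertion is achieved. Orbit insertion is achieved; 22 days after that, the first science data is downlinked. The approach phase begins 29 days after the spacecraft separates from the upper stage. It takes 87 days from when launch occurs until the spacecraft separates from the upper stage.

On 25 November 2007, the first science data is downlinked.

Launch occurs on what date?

The first science data is downlinked: Nov 25, 2007.
Orbit insertion is achieved: Nov 25, 2007 − 22 days = Nov 3, 2007.
The approach phase begins: Nov 3, 2007 − 81 days = Aug 14, 2007.
The spacecraft separates from the upper stage: Aug 14, 2007 − 29 days = Jul 16, 2007.
Launch occurs: Jul 16, 2007 − 87 days = Apr 20, 2007.

20 April 2007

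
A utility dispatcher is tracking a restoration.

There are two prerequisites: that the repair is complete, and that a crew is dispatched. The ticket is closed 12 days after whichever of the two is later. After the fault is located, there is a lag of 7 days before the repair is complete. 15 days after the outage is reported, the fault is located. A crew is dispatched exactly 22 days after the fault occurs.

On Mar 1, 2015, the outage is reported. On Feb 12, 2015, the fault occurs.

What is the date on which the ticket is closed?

Apr 4, 2015

The outage is reported: Mar 1, 2015.
The fault is located: Mar 1, 2015 + 15 days = Mar 16, 2015.
The repair is complete: Mar 16, 2015 + 7 days = Mar 23, 2015.
The fault occurs: Feb 12, 2015.
A crew is dispatched: Feb 12, 2015 + 22 days = Mar 6, 2015.
Both prerequisites met — the repair is complete (Mar 23, 2015), a crew is dispatched (Mar 6, 2015); the later is Mar 23, 2015.
The ticket is closed: Mar 23, 2015 + 12 days = Apr 4, 2015.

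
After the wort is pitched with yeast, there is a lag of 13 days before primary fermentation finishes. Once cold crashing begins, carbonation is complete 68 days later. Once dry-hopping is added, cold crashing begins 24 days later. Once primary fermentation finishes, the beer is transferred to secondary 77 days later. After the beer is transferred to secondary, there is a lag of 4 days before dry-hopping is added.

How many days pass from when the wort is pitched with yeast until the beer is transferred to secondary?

90 days

Causal path: the wort is pitched with yeast → primary fermentation finishes → the beer is transferred to secondary.
Total delay along the path: 13 + 77 = 90 days.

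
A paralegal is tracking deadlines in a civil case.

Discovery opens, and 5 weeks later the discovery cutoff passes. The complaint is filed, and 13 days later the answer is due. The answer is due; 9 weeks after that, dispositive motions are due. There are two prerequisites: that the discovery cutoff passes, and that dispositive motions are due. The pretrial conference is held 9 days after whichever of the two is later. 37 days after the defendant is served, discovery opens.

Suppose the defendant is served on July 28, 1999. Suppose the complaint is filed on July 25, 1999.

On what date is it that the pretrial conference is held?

October 18, 1999

The defendant is served: Jul 28, 1999.
Discovery opens: Jul 28, 1999 + 37 days = Sep 3, 1999.
The discovery cutoff passes: Sep 3, 1999 + 5 weeks = Oct 8, 1999.
The complaint is filed: Jul 25, 1999.
The answer is due: Jul 25, 1999 + 13 days = Aug 7, 1999.
Dispositive motions are due: Aug 7, 1999 + 9 weeks = Oct 9, 1999.
Both prerequisites met — the discovery cutoff passes (Oct 8, 1999), dispositive motions are due (Oct 9, 1999); the later is Oct 9, 1999.
The pretrial conference is held: Oct 9, 1999 + 9 days = Oct 18, 1999.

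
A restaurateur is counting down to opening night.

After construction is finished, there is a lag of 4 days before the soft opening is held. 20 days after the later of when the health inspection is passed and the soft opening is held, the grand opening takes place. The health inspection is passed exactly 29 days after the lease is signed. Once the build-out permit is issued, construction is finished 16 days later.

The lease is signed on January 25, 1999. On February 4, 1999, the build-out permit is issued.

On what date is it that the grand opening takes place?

The lease is signed: Jan 25, 1999.
The health inspection is passed: Jan 25, 1999 + 29 days = Feb 23, 1999.
The build-out permit is issued: Feb 4, 1999.
Construction is finished: Feb 4, 1999 + 16 days = Feb 20, 1999.
The soft opening is held: Feb 20, 1999 + 4 days = Feb 24, 1999.
Both prerequisites met — the health inspection is passed (Feb 23, 1999), the soft opening is held (Feb 24, 1999); the later is Feb 24, 1999.
The grand opening takes place: Feb 24, 1999 + 20 days = Mar 16, 1999.

March 16, 1999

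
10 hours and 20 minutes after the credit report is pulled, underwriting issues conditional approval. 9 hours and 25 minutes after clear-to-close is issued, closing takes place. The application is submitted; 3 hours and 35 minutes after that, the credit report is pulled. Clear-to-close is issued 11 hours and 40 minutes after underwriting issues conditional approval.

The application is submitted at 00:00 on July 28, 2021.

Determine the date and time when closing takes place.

11:00 on July 29, 2021

The application is submitted: 00:00 Jul 28, 2021.
The credit report is pulled: 00:00 Jul 28, 2021 + 3h35m = 03:35 Jul 28, 2021.
Underwriting issues conditional approval: 03:35 Jul 28, 2021 + 10h20m = 13:55 Jul 28, 2021.
Clear-to-close is issued: 13:55 Jul 28, 2021 + 11h40m = 01:35 Jul 29, 2021.
Closing takes place: 01:35 Jul 29, 2021 + 9h25m = 11:00 Jul 29, 2021.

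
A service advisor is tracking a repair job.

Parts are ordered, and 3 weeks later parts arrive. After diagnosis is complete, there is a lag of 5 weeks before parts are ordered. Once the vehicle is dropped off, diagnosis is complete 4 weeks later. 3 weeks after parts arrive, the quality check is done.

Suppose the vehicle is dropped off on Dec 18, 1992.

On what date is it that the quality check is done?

The vehicle is dropped off: Dec 18, 1992.
Diagnosis is complete: Dec 18, 1992 + 4 weeks = Jan 15, 1993.
Parts are ordered: Jan 15, 1993 + 5 weeks = Feb 19, 1993.
Parts arrive: Feb 19, 1993 + 3 weeks = Mar 12, 1993.
The quality check is done: Mar 12, 1993 + 3 weeks = Apr 2, 1993.

Apr 2, 1993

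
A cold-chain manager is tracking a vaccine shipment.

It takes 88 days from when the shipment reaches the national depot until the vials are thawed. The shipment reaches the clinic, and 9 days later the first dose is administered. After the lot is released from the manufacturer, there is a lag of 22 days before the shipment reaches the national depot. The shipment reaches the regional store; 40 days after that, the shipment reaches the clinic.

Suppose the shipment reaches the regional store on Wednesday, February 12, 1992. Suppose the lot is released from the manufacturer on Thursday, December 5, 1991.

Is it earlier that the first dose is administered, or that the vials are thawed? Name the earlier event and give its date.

The vials are thawed — Tuesday, March 24, 1992

The shipment reaches the regional store: Feb 12, 1992.
The shipment reaches the clinic: Feb 12, 1992 + 40 days = Mar 23, 1992.
The first dose is administered: Mar 23, 1992 + 9 days = Apr 1, 1992.
The lot is released from the manufacturer: Dec 5, 1991.
The shipment reaches the national depot: Dec 5, 1991 + 22 days = Dec 27, 1991.
The vials are thawed: Dec 27, 1991 + 88 days = Mar 24, 1992.
Comparing: the first dose is administered on Apr 1, 1992 vs the vials are thawed on Mar 24, 1992. Earlier: the vials are thawed.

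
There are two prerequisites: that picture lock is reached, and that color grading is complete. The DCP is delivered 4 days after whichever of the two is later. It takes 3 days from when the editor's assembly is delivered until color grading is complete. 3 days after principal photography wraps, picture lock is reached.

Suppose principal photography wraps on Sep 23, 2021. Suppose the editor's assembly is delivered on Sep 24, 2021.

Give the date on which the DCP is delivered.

Oct 1, 2021

Principal photography wraps: Sep 23, 2021.
Picture lock is reached: Sep 23, 2021 + 3 days = Sep 26, 2021.
The editor's assembly is delivered: Sep 24, 2021.
Color grading is complete: Sep 24, 2021 + 3 days = Sep 27, 2021.
Both prerequisites met — picture lock is reached (Sep 26, 2021), color grading is complete (Sep 27, 2021); the later is Sep 27, 2021.
The DCP is delivered: Sep 27, 2021 + 4 days = Oct 1, 2021.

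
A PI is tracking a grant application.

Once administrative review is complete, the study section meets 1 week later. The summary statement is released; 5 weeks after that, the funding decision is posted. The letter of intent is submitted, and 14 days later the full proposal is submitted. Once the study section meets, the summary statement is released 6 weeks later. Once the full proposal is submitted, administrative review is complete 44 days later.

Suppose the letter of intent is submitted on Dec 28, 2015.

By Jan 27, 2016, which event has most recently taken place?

The full proposal is submitted

The letter of intent is submitted: Dec 28, 2015.
The full proposal is submitted: Dec 28, 2015 + 14 days = Jan 11, 2016.
Administrative review is complete: Jan 11, 2016 + 44 days = Feb 24, 2016.
The study section meets: Feb 24, 2016 + 1 week = Mar 2, 2016.
The summary statement is released: Mar 2, 2016 + 6 weeks = Apr 13, 2016.
The funding decision is posted: Apr 13, 2016 + 5 weeks = May 18, 2016.
Jan 27, 2016 falls between when the full proposal is submitted (Jan 11, 2016) and when administrative review is complete (Feb 24, 2016).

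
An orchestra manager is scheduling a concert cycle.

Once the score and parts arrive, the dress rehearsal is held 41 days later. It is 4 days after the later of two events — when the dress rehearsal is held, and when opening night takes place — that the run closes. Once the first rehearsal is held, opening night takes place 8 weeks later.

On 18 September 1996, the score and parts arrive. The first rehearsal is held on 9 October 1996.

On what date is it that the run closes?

8 December 1996

The score and parts arrive: Sep 18, 1996.
The dress rehearsal is held: Sep 18, 1996 + 41 days = Oct 29, 1996.
The first rehearsal is held: Oct 9, 1996.
Opening night takes place: Oct 9, 1996 + 8 weeks = Dec 4, 1996.
Both prerequisites met — the dress rehearsal is held (Oct 29, 1996), opening night takes place (Dec 4, 1996); the later is Dec 4, 1996.
The run closes: Dec 4, 1996 + 4 days = Dec 8, 1996.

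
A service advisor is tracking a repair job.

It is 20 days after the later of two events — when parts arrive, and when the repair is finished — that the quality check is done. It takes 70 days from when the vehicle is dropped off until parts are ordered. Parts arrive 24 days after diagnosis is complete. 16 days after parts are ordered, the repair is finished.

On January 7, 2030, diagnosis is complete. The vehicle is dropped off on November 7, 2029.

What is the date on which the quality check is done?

Diagnosis is complete: Jan 7, 2030.
Parts arrive: Jan 7, 2030 + 24 days = Jan 31, 2030.
The vehicle is dropped off: Nov 7, 2029.
Parts are ordered: Nov 7, 2029 + 70 days = Jan 16, 2030.
The repair is finished: Jan 16, 2030 + 16 days = Feb 1, 2030.
Both prerequisites met — parts arrive (Jan 31, 2030), the repair is finished (Feb 1, 2030); the later is Feb 1, 2030.
The quality check is done: Feb 1, 2030 + 20 days = Feb 21, 2030.

February 21, 2030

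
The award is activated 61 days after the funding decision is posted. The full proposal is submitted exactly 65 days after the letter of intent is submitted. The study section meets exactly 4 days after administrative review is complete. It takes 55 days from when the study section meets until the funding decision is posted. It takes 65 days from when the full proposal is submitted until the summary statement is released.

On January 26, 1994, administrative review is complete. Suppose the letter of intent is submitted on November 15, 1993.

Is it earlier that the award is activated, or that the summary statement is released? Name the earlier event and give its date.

The summary statement is released — March 25, 1994

Administrative review is complete: Jan 26, 1994.
The study section meets: Jan 26, 1994 + 4 days = Jan 30, 1994.
The funding decision is posted: Jan 30, 1994 + 55 days = Mar 26, 1994.
The award is activated: Mar 26, 1994 + 61 days = May 26, 1994.
The letter of intent is submitted: Nov 15, 1993.
The full proposal is submitted: Nov 15, 1993 + 65 days = Jan 19, 1994.
The summary statement is released: Jan 19, 1994 + 65 days = Mar 25, 1994.
Comparing: the award is activated on May 26, 1994 vs the summary statement is released on Mar 25, 1994. Earlier: the summary statement is released.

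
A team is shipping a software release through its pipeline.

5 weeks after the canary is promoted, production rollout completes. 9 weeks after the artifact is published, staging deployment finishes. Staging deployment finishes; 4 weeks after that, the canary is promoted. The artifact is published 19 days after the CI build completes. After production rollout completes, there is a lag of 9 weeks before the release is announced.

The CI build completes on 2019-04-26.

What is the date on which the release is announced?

The CI build completes: Apr 26, 2019.
The artifact is published: Apr 26, 2019 + 19 days = May 15, 2019.
Staging deployment finishes: May 15, 2019 + 9 weeks = Jul 17, 2019.
The canary is promoted: Jul 17, 2019 + 4 weeks = Aug 14, 2019.
Production rollout completes: Aug 14, 2019 + 5 weeks = Sep 18, 2019.
The release is announced: Sep 18, 2019 + 9 weeks = Nov 20, 2019.

2019-11-20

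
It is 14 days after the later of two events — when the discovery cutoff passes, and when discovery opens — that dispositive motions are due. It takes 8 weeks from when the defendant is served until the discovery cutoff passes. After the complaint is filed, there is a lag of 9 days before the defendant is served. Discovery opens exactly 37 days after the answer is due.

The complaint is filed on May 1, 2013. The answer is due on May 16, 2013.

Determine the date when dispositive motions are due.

The complaint is filed: May 1, 2013.
The defendant is served: May 1, 2013 + 9 days = May 10, 2013.
The discovery cutoff passes: May 10, 2013 + 8 weeks = Jul 5, 2013.
The answer is due: May 16, 2013.
Discovery opens: May 16, 2013 + 37 days = Jun 22, 2013.
Both prerequisites met — the discovery cutoff passes (Jul 5, 2013), discovery opens (Jun 22, 2013); the later is Jul 5, 2013.
Dispositive motions are due: Jul 5, 2013 + 14 days = Jul 19, 2013.

Jul 19, 2013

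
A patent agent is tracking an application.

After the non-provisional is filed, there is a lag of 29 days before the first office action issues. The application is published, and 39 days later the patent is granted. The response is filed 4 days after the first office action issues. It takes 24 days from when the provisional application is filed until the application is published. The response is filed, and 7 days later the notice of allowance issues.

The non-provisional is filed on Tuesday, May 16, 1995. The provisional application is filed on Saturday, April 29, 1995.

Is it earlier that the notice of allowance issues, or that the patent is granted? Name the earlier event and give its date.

The non-provisional is filed: May 16, 1995.
The first office action issues: May 16, 1995 + 29 days = Jun 14, 1995.
The response is filed: Jun 14, 1995 + 4 days = Jun 18, 1995.
The notice of allowance issues: Jun 18, 1995 + 7 days = Jun 25, 1995.
The provisional application is filed: Apr 29, 1995.
The application is published: Apr 29, 1995 + 24 days = May 23, 1995.
The patent is granted: May 23, 1995 + 39 days = Jul 1, 1995.
Comparing: the notice of allowance issues on Jun 25, 1995 vs the patent is granted on Jul 1, 1995. Earlier: the notice of allowance issues.

The notice of allowance issues — Sunday, June 25, 1995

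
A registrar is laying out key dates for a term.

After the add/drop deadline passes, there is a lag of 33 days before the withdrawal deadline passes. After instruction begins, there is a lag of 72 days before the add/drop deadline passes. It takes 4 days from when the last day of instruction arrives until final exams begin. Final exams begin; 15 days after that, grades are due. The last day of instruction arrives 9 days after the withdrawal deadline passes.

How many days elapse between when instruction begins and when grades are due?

Causal path: instruction begins → the add/drop deadline passes → the withdrawal deadline passes → the last day of instruction arrives → final exams begin → grades are due.
Total delay along the path: 72 + 33 + 9 + 4 + 15 = 133 days.

133 days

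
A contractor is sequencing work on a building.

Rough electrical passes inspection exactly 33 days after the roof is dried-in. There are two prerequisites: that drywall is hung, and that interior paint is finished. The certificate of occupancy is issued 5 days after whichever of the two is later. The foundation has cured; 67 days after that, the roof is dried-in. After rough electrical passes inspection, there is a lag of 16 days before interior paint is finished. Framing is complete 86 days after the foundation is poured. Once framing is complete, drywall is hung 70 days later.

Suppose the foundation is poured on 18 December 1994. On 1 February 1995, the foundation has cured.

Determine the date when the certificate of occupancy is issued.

The foundation is poured: Dec 18, 1994.
Framing is complete: Dec 18, 1994 + 86 days = Mar 14, 1995.
Drywall is hung: Mar 14, 1995 + 70 days = May 23, 1995.
The foundation has cured: Feb 1, 1995.
The roof is dried-in: Feb 1, 1995 + 67 days = Apr 9, 1995.
Rough electrical passes inspection: Apr 9, 1995 + 33 days = May 12, 1995.
Interior paint is finished: May 12, 1995 + 16 days = May 28, 1995.
Both prerequisites met — drywall is hung (May 23, 1995), interior paint is finished (May 28, 1995); the later is May 28, 1995.
The certificate of occupancy is issued: May 28, 1995 + 5 days = Jun 2, 1995.

2 June 1995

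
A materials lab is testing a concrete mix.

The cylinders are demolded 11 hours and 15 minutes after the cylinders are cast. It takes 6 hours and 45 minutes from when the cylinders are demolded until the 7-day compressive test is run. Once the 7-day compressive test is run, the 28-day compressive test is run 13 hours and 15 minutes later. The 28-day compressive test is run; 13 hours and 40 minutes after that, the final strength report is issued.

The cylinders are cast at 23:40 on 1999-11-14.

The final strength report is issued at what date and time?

The cylinders are cast: 23:40 Nov 14, 1999.
The cylinders are demolded: 23:40 Nov 14, 1999 + 11h15m = 10:55 Nov 15, 1999.
The 7-day compressive test is run: 10:55 Nov 15, 1999 + 6h45m = 17:40 Nov 15, 1999.
The 28-day compressive test is run: 17:40 Nov 15, 1999 + 13h15m = 06:55 Nov 16, 1999.
The final strength report is issued: 06:55 Nov 16, 1999 + 13h40m = 20:35 Nov 16, 1999.

20:35 on 1999-11-16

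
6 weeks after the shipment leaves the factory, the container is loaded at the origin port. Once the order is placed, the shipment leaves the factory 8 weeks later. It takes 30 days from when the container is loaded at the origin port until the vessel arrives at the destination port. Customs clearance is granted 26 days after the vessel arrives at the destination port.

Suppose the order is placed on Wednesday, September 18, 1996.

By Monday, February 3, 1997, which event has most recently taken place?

The vessel arrives at the destination port

The order is placed: Sep 18, 1996.
The shipment leaves the factory: Sep 18, 1996 + 8 weeks = Nov 13, 1996.
The container is loaded at the origin port: Nov 13, 1996 + 6 weeks = Dec 25, 1996.
The vessel arrives at the destination port: Dec 25, 1996 + 30 days = Jan 24, 1997.
Customs clearance is granted: Jan 24, 1997 + 26 days = Feb 19, 1997.
Feb 3, 1997 falls between when the vessel arrives at the destination port (Jan 24, 1997) and when customs clearance is granted (Feb 19, 1997).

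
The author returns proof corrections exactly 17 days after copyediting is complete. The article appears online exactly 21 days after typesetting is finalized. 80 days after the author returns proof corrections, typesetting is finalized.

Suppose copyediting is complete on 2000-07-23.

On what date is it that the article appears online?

Copyediting is complete: Jul 23, 2000.
The author returns proof corrections: Jul 23, 2000 + 17 days = Aug 9, 2000.
Typesetting is finalized: Aug 9, 2000 + 80 days = Oct 28, 2000.
The article appears online: Oct 28, 2000 + 21 days = Nov 18, 2000.

2000-11-18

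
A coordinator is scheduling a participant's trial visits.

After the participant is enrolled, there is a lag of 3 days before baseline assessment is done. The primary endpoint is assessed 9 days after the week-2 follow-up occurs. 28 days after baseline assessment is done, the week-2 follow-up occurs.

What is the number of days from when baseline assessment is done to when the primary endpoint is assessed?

Causal path: baseline assessment is done → the week-2 follow-up occurs → the primary endpoint is assessed.
Total delay along the path: 28 + 9 = 37 days.

37 days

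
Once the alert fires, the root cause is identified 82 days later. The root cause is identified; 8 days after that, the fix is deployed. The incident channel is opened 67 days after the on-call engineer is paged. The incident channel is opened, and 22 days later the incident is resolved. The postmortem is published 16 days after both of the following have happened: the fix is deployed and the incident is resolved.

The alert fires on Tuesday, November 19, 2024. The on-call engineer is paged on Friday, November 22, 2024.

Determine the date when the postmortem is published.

The alert fires: Nov 19, 2024.
The root cause is identified: Nov 19, 2024 + 82 days = Feb 9, 2025.
The fix is deployed: Feb 9, 2025 + 8 days = Feb 17, 2025.
The on-call engineer is paged: Nov 22, 2024.
The incident channel is opened: Nov 22, 2024 + 67 days = Jan 28, 2025.
The incident is resolved: Jan 28, 2025 + 22 days = Feb 19, 2025.
Both prerequisites met — the fix is deployed (Feb 17, 2025), the incident is resolved (Feb 19, 2025); the later is Feb 19, 2025.
The postmortem is published: Feb 19, 2025 + 16 days = Mar 7, 2025.

Friday, March 7, 2025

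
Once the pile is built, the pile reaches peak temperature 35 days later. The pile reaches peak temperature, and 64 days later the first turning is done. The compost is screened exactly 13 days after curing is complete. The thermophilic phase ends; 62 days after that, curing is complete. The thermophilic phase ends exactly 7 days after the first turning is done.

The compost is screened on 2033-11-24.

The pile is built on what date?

The compost is screened: Nov 24, 2033.
Curing is complete: Nov 24, 2033 − 13 days = Nov 11, 2033.
The thermophilic phase ends: Nov 11, 2033 − 62 days = Sep 10, 2033.
The first turning is done: Sep 10, 2033 − 7 days = Sep 3, 2033.
The pile reaches peak temperature: Sep 3, 2033 − 64 days = Jul 1, 2033.
The pile is built: Jul 1, 2033 − 35 days = May 27, 2033.

2033-05-27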